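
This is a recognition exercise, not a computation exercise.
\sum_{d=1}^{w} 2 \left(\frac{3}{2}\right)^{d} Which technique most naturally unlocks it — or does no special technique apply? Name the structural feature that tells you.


Diagnosis: the geometric series formula — consecutive terms stand in a fixed index-free ratio — the geometric sum formula closes it.


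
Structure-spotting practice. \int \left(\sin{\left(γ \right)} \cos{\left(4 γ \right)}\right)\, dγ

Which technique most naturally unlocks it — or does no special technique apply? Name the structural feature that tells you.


Method: a trigonometric identity — two sinusoids at different rates multiply in \sin{\left(γ \right)} \cos{\left(4 γ \right)}; the product-to-sum identity uncouples them.


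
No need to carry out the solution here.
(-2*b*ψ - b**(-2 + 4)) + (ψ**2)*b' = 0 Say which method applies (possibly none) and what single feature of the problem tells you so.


Best approach: the homogeneous substitution — the slope is degree-zero homogeneous: the ratio substitution v = b/ψ collapses it. A Bernoulli substitution is a fair alternative on this equation directly; the homogeneous reading takes it as given.


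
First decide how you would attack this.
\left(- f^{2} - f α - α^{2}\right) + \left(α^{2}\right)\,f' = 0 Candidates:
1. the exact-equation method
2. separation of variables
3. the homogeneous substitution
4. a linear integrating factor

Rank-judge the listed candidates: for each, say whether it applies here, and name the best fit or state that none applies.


Verdict: the homogeneous substitution — the slope's numerator and denominator share total degree; set v = f/α and the equation drops to separable form.
- the exact-equation method — no potential function has this form as its differential, as written.
- separation of variables: the two dependences are entangled, not a clean product of one-variable pieces.
- the homogeneous substitution: applicable, and directly so.
- a linear integrating factor — the unknown enters nonlinearly (through a power, a denominator, or a transcendental function), which the linear integrating-factor recipe cannot absorb as-is — any repair would come from a preliminary substitution, not the factor.


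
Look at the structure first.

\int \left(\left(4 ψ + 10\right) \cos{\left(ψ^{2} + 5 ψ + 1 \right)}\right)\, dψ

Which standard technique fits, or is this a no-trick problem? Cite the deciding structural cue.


Diagnosis: u-substitution — the only nontrivial dependence routes through ψ^{2} + 5 ψ + 1, whose derivative supplies the leftover factor up to a constant multiple — u = ψ^{2} + 5 ψ + 1 flattens it.


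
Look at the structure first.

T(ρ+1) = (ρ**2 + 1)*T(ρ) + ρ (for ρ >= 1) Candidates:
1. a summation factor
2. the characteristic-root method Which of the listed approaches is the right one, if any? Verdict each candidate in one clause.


Verdict: a summation factor — it is first-order linear but the coefficient ρ**2 + 1 depends on the index, so multiply through by a summation factor to telescope it.
- a summation factor: applies; the problem has the shape this method handles.
- the characteristic-root method — an index-dependent weight blocks the pure exponential ansatz.


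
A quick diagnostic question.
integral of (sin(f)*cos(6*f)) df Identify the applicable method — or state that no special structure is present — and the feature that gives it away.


Diagnosis: a trigonometric identity — two sinusoids at different rates multiply in sin(f)*cos(6*f); the product-to-sum identity uncouples them.


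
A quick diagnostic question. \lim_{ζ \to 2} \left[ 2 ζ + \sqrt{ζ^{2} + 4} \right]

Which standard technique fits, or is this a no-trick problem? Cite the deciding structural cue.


Best approach: no special technique — nothing blocks direct substitution at 2: plug in and finish.


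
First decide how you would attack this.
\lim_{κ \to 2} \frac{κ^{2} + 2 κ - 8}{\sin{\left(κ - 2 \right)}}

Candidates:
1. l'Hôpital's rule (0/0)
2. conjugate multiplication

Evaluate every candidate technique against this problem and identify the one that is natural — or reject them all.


Diagnosis: l'Hôpital's rule (0/0) — the 0/0 form at 2 is the signature situation for l'Hôpital's rule. A first-order expansion at the point is an equally standard path; the rule packages it.
- l'Hôpital's rule (0/0): a fit — the right tool for this form.
- conjugate multiplication — there are no radicals in tension whose conjugate would simplify matters.


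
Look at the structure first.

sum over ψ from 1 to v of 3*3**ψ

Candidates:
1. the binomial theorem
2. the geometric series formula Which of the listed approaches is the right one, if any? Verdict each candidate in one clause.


Method: the geometric series formula — each term is 3 times the previous one, so the geometric-series formula applies directly.
- the binomial theorem: no binomial coefficients pair up with complementary powers here.
- the geometric series formula — yes — fits the structure here.


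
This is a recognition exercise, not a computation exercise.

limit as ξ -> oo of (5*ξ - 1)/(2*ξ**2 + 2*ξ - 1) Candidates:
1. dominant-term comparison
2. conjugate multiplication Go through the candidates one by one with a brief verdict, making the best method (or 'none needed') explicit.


Method: dominant-term comparison — at large ξ only the top-degree terms survive; compare the leading terms and the limit falls out.
- dominant-term comparison: yes — fits the structure here.
- conjugate multiplication: rationalization has no target — no divergent radical difference appears.


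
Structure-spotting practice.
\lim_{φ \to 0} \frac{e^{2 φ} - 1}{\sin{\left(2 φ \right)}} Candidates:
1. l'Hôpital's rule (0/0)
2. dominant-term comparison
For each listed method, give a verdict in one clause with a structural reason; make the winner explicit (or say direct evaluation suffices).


Technique: l'Hôpital's rule (0/0) — plug in 0: top and bottom both hit zero, so differentiate each and retry. Expanding numerator and denominator to first order gives the same value — the rule automates exactly that.
- l'Hôpital's rule (0/0): yes — fits the structure here.
- dominant-term comparison — this limit is not decided by comparing leading-term growth at infinity.


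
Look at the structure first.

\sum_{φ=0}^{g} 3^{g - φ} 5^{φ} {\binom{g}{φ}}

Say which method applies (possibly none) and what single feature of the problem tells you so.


Method: the binomial theorem — {\binom{g}{φ}} weighting matched powers of 5 and 3 is the expanded form of (5 + 3)^g — fold it back up.


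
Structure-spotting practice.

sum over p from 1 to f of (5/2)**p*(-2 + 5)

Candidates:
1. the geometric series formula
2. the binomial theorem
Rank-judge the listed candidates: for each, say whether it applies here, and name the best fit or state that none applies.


Best approach: the geometric series formula — each summand is the previous one scaled by 5/2; that constant multiplier is itself the geometric structure.
- the geometric series formula: applies; the problem has the shape this method handles.
- the binomial theorem — the terms do not reassemble into a binomial power.


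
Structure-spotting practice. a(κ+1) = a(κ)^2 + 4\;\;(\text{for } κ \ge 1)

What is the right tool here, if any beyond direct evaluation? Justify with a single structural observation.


Method: no special technique — this one you iterate or analyze qualitatively: the nonlinearity defeats linear solution methods.


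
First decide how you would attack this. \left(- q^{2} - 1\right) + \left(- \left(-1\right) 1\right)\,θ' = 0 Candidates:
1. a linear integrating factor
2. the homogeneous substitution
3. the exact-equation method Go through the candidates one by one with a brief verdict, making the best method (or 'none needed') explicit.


Verdict: no special technique — solved for the derivative, no θ appears — this is antidifferentiation in q wearing ODE clothing.
- a linear integrating factor — the linear template holds only trivially here (the unknown is absent, so the coefficient is zero) — the method is not the natural label.
- the homogeneous substitution — the slope is not a function of the ratio of the variables alone.
- the exact-equation method: with the unknown absent from both coefficients, the cross-partial test holds emptily — nothing for the exact method to work on.


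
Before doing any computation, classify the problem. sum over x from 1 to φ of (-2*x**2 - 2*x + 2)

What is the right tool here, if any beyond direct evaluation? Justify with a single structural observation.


Method: no special technique — recognize the absence of structure: constant-multiple powers of x summed plainly, no special method required.


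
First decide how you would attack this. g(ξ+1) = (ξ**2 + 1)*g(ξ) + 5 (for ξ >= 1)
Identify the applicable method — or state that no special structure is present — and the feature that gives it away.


Method: a summation factor — because the multiplier ξ**2 + 1 is index-dependent, divide through by its running product and sum the resulting differences.


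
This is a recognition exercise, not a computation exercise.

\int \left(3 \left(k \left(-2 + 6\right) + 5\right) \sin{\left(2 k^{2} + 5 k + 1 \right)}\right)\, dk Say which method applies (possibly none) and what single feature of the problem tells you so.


Method: u-substitution — everything non-trivial happens through the inner expression 2 k^{2} + 5 k + 1, and its derivative accounts for the remaining factor up to a constant, so set u = 2 k^{2} + 5 k + 1.


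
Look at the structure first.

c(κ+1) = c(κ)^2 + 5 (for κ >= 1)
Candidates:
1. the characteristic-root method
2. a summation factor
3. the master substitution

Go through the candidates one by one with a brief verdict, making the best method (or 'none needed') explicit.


Method: no special technique — a nonlinear dependence on earlier terms breaks linearity, and with it every superposition-based closed form.
- the characteristic-root method — nonlinearity rules out exponential-mode superposition from the start.
- a summation factor: the recursion is nonlinear — outside the first-order linear family a summation factor addresses.
- the master substitution — the recursive argument is a shift of the index, not a fixed fraction of it.


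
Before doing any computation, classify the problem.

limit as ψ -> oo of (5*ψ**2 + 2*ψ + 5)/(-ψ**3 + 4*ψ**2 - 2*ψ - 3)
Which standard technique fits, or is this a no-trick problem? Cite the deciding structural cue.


Method: dominant-term comparison — divide through by the highest power of ψ; every lower-order term dies and the dominant terms decide the limit. Differentiating the expression as a single quotient would eventually settle it as well; matching dominant growth settles it immediately.


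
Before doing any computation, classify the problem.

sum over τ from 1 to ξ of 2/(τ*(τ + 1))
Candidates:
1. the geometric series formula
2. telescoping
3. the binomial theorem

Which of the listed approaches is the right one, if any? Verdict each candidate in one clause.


Verdict: telescoping — poles of 2/(τ*(τ + 1)) differ by an integer, the telltale of a telescoping partial-fraction sum.
- the geometric series formula — the term-to-term ratio changes with the index, so the geometric formula cannot close it.
- telescoping: applies; the problem has the shape this method handles.
- the binomial theorem: no binomial coefficients pair up with complementary powers here.


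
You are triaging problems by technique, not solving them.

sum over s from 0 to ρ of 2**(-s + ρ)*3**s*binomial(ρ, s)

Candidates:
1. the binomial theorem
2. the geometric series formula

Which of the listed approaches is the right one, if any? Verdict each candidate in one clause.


Best approach: the binomial theorem — binomial coefficients against complementary powers of 3 and 2: recognize the binomial expansion and resum.
- the binomial theorem: applies; the problem has the shape this method handles.
- the geometric series formula — the ratio of consecutive terms depends on the index.


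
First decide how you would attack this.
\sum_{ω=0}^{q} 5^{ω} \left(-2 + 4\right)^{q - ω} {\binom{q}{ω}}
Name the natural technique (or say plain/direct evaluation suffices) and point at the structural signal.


Best approach: the binomial theorem — binomial coefficients against complementary powers of 5 and (-2 + 4): recognize the binomial expansion and resum.


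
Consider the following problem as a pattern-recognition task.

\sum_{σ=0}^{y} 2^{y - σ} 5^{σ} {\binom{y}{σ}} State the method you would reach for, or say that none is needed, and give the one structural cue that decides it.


Method: the binomial theorem — the summand is term σ of a binomial expansion in 5 and 2; the whole sum is a single power.


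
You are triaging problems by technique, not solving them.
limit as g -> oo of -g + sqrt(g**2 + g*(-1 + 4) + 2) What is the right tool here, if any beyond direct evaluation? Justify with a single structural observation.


Verdict: conjugate multiplication — the ∞ − ∞ radical form is the exact trigger for the conjugate maneuver.


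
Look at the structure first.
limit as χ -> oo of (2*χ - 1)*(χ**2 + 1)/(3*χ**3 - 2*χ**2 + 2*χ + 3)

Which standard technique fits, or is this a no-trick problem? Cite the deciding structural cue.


Diagnosis: dominant-term comparison — as χ grows, only the highest-degree terms matter — compare leading terms and read the limit off. l'Hôpital's at-infinity variant applies to the expression viewed as a single quotient; the leading-term comparison is the direct route.


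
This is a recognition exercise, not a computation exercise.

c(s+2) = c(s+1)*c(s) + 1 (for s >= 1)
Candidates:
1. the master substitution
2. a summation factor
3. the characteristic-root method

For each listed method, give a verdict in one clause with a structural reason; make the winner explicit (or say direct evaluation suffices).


Diagnosis: no special technique — the unknown enters the rule nonlinearly, not as a weighted sum — no linear method is even well-posed.
- the master substitution — with no divided-index recursive call, reindexing by powers of a base buys nothing.
- a summation factor: the recursion is nonlinear — outside the first-order linear family a summation factor addresses.
- the characteristic-root method — the recursion is nonlinear in the sequence values, so no linear-modes ansatz applies.


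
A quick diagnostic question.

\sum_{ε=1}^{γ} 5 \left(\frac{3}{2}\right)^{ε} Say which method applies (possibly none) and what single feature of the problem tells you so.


Method: the geometric series formula — term-over-term division gives \frac{3}{2} every time — index-free ratio, geometric sum formula applies.


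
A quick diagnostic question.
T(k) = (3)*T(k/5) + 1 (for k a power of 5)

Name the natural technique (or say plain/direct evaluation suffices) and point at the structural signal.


Technique: the master substitution — the argument contracts 5-fold per step: reindex k exponentially and solve the linear recurrence in the new index.


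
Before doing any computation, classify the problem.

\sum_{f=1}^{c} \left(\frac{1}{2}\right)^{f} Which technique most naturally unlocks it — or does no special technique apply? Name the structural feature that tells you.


Best approach: the geometric series formula — each summand is the previous one scaled by \frac{1}{2}; that constant multiplier is itself the geometric structure.


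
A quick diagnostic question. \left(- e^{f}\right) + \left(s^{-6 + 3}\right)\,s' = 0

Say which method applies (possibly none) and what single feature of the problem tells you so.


Method: separation of variables — solved for the derivative, the right side splits multiplicatively into a function of each variable alone — divide and integrate each side. The equation is exact as it stands too — a potential function exists — though separation reads the split structure directly.


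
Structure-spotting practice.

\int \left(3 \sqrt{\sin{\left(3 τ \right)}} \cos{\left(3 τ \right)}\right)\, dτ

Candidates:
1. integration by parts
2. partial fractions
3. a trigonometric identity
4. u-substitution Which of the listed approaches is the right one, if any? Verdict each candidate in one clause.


Diagnosis: u-substitution — the only nontrivial dependence routes through \sin{\left(3 τ \right)}, whose derivative supplies the leftover factor up to a constant multiple — u = \sin{\left(3 τ \right)} flattens it.
- integration by parts: there is no nonconstant-polynomial-times-kernel split with an exp, sine, cosine (degree-1 argument), or logarithm partner.
- partial fractions — there is no rational-function structure to decompose.
- a trigonometric identity — there is no trigonometric structure whose rewriting would simplify the integrand.
- u-substitution: yes, a natural case for it.


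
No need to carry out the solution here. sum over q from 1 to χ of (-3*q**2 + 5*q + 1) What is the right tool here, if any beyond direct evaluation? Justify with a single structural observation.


Verdict: no special technique — no ratio, no shift structure, no binomial pattern: sum the constant-multiple powers of q with known formulas.


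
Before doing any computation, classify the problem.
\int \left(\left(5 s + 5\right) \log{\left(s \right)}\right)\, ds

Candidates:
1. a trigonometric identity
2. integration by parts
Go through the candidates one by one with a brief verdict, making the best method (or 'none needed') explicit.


Method: integration by parts — with u = \log{\left(s \right)} the logarithm disappears after one differentiation, leaving a power-rule integral.
- a trigonometric identity: with no trigonometric functions present, identity rewriting has no target.
- integration by parts — a fit — the right tool for this form.


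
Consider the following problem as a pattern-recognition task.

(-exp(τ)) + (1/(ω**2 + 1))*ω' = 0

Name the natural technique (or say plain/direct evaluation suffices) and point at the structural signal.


Verdict: separation of variables — the derivative equals a pure function of τ (namely exp(τ)) times a pure function of ω (namely ω**2 + 1); divide and integrate each side. An exactness check succeeds on this form as well — separation and the potential function arrive at the same answer, separation more directly.


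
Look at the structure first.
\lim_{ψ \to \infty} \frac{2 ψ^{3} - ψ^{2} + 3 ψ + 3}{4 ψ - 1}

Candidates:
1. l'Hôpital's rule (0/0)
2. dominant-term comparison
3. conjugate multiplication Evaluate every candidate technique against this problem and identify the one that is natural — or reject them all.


Diagnosis: dominant-term comparison — at large ψ only the top-degree terms survive; compare the leading terms and the limit falls out.
- l'Hôpital's rule (0/0): as a single quotient the expression runs to ∞/∞ at the limit point — an at-infinity form of the rule would apply, though the leading-growth comparison is the direct reading.
- dominant-term comparison — applies; the problem has the shape this method handles.
- conjugate multiplication — no difference of divergent radicals appears, so rationalizing has nothing to cancel.


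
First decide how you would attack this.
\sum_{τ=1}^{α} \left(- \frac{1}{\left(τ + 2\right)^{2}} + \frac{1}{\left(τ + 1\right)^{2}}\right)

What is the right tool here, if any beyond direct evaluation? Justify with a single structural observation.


Diagnosis: telescoping — the summand is built as \frac{1}{\left(τ + 1\right)^{2}} minus its own successor — adjacent terms annihilate down the line.


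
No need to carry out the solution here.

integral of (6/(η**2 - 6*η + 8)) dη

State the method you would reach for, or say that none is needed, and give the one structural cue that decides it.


Verdict: partial fractions — the bottom, η**2 - 6*η + 8, comes apart into simple factors, and a proper rational function over split factors decomposes.


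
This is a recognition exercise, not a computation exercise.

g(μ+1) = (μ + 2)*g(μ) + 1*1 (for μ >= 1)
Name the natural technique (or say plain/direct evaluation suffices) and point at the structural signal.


Diagnosis: a summation factor — one-term recursion with variable weight μ + 2 is solved by product normalization, not by root-finding.


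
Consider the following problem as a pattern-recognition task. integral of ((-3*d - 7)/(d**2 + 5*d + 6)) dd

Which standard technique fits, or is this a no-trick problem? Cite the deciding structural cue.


Best approach: partial fractions — rational integrand, reducible denominator d**2 + 5*d + 6: decompose first, integrate second.


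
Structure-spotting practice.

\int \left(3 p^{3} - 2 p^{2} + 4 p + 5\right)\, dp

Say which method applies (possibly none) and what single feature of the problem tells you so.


Best approach: no special technique — the integrand is a sum of constant multiples of powers of p — integrate term by term.


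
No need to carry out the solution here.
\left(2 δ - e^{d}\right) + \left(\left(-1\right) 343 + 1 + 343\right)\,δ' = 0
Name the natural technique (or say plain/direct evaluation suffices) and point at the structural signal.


Best approach: a linear integrating factor — arrange it as δ' + 2·δ = (the forcing term) and the integrating factor does the rest.


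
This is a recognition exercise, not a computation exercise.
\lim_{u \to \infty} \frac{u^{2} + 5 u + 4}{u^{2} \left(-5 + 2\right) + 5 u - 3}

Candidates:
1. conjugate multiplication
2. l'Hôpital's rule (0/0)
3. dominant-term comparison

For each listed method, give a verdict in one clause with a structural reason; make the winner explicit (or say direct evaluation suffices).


Verdict: dominant-term comparison — divide through by the highest power of u; every lower-order term dies and the dominant terms decide the limit.
- conjugate multiplication — no divergent radical difference is present for a conjugate pair to cancel.
- l'Hôpital's rule (0/0): viewed as a single quotient this runs to ∞/∞, not the 0/0 clash this candidate addresses; an at-infinity variant of the rule would resolve it, but comparing leading growth reads the answer without differentiating.
- dominant-term comparison: applicable, and directly so.


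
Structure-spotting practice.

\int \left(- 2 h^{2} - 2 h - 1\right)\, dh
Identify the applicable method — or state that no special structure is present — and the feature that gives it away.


Technique: no special technique — every term is a constant multiple of a power of h; term-wise power-rule integration needs no preliminary transformation.


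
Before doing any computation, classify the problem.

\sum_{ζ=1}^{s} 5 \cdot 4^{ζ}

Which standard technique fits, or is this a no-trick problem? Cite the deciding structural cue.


Technique: the geometric series formula — each term is 4 times the previous one, so the geometric-series formula applies directly.


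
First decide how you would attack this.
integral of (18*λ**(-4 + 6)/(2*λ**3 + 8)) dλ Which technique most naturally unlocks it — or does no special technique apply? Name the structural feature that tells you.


Method: u-substitution — structure check: outer function, inner expression 2*λ**3 + 8, inner derivative as a factor — the classic u = 2*λ**3 + 8 pattern.


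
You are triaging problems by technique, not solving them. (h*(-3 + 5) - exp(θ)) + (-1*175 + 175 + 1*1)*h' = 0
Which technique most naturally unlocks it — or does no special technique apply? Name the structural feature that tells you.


Method: a linear integrating factor — arrange it as h' + (-3 + 5)·h = (the forcing term) and the integrating factor does the rest.


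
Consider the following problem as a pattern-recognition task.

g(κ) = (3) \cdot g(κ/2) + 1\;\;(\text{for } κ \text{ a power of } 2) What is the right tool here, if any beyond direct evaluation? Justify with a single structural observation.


Diagnosis: the master substitution — the argument contracts 2-fold per step: reindex κ exponentially and solve the linear recurrence in the new index.


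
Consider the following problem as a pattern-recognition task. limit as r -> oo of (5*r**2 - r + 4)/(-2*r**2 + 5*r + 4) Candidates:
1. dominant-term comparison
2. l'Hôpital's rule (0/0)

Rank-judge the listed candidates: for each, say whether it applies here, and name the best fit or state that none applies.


Diagnosis: dominant-term comparison — as r grows, only the highest-degree terms matter — compare leading terms and read the limit off.
- dominant-term comparison: applicable, and directly so.
- l'Hôpital's rule (0/0): viewed as a single quotient this runs to ∞/∞, not the 0/0 clash this candidate addresses; an at-infinity variant of the rule would resolve it, but comparing leading growth reads the answer without differentiating.


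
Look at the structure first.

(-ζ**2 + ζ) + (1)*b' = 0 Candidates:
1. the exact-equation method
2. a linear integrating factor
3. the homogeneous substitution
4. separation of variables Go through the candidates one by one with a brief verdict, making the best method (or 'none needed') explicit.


Best approach: no special technique — the slope is a pure function of ζ; integrate both sides and be done.
- the exact-equation method: the unknown never enters the equation — exactness holds emptily, with nothing for the method to add.
- a linear integrating factor: the linear template holds only trivially here (the unknown is absent, so the coefficient is zero) — the method is not the natural label.
- the homogeneous substitution — the slope is not a function of the ratio of the variables alone.
- separation of variables — any separation here is vacuous (nothing depends on the unknown); direct integration is the honest label.


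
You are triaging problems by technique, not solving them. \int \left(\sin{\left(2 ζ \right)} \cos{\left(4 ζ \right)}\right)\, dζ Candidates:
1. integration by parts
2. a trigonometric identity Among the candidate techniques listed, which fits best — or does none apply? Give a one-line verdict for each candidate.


Verdict: a trigonometric identity — two sinusoids at different rates multiply in \sin{\left(2 ζ \right)} \cos{\left(4 ζ \right)}; the product-to-sum identity uncouples them.
- integration by parts: not the natural route: no polynomial-kernel product appears — a recursive parts reduction of the trigonometric product exists, but the identity rewrite is direct.
- a trigonometric identity — applicable, and directly so.


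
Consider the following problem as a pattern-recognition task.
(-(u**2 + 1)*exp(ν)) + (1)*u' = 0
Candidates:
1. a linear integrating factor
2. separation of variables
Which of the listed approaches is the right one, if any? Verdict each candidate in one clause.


Best approach: separation of variables — solved for the derivative, the right side factors as exp(ν) times u**2 + 1 — all ν-dependence separates from all u-dependence.
- a linear integrating factor: the unknown enters nonlinearly (through a power, a denominator, or a transcendental function), which the linear integrating-factor recipe cannot absorb as-is — any repair would come from a preliminary substitution, not the factor.
- separation of variables — applicable, and directly so.


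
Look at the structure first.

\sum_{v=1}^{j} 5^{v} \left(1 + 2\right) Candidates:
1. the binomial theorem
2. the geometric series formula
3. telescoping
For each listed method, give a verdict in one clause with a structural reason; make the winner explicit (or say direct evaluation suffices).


Method: the geometric series formula — check a ratio of consecutive terms: it is 5, independent of the index, so the geometric formula closes the sum.
- the binomial theorem: the summand does not match any term pattern of an expanded binomial power.
- the geometric series formula: a fit — the right tool for this form.
- telescoping — as presented, consecutive terms share no shifted copy to cancel against — no rewrite is on display to change that.


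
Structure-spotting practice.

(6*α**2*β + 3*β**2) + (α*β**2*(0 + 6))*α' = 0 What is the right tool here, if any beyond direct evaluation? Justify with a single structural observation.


Verdict: the exact-equation method — because the two cross partials coincide, the form is conservative as written — recover its potential in (β, α).


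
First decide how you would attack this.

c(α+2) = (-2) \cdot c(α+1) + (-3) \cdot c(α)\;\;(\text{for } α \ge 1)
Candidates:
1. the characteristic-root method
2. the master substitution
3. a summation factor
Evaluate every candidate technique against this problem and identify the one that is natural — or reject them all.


Method: the characteristic-root method — no index-dependence in the weights and nothing inhomogeneous: classic characteristic-equation setup.
- the characteristic-root method: yes — fits the structure here.
- the master substitution — there is no divide-the-index recursive argument.
- a summation factor — the recurrence reaches back more than one step, outside the first-order family a summation factor normalizes.


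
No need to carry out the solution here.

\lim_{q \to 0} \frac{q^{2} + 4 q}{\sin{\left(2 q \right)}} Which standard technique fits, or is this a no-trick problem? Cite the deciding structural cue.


Technique: l'Hôpital's rule (0/0) — numerator and denominator both vanish at 0 — a genuine 0/0 form, which is exactly when l'Hôpital applies. One could equally expand both pieces locally and compare leading terms; the rule does that in one stroke.


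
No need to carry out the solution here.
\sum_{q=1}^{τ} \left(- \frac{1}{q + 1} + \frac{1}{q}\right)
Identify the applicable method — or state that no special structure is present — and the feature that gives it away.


Diagnosis: telescoping — the piece each term subtracts is \frac{1}{q} advanced by one index, and it reappears with a plus sign leading the following term — the sum collapses to its boundary terms.


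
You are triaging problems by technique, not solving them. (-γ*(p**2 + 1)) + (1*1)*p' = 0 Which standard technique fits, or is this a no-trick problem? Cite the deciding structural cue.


Method: separation of variables — all dependence on the two variables factors apart, the defining separable shape.


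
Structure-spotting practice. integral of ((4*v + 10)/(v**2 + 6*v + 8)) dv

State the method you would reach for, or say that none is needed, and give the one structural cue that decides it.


Method: partial fractions — v**2 + 6*v + 8 splits into linear pieces, so the quotient is a sum of simple fractions — decompose before integrating.


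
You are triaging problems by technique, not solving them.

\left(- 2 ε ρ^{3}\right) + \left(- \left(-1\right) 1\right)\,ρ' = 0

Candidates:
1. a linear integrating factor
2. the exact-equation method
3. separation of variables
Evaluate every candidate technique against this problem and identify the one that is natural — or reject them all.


Technique: separation of variables — one side of the product carries the independent variable, the other the unknown — the textbook separation shape.
- a linear integrating factor: a nonlinear term in the unknown puts this outside the integrating-factor template.
- the exact-equation method: no potential function has this form as its differential, as written.
- separation of variables: applies; the problem has the shape this method handles.


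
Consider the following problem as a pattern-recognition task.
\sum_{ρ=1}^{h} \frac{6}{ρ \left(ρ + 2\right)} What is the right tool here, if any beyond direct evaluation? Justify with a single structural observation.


Best approach: telescoping — after splitting \frac{6}{ρ \left(ρ + 2\right)} into partial fractions, the pieces are shifted copies of one function and cancel telescopically.


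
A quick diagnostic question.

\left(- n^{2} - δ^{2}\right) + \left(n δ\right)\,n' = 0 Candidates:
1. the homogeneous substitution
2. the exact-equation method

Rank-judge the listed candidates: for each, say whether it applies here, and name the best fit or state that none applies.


Diagnosis: the homogeneous substitution — solved for the derivative, the right side is unchanged under scaling δ and n together — it depends only on the ratio n/δ, so substitute a single ratio variable. A Bernoulli substitution is a fair alternative on this equation directly; the homogeneous reading takes it as given.
- the homogeneous substitution: a fit — the right tool for this form.
- the exact-equation method — the cross partial derivatives disagree, so no single potential exists.


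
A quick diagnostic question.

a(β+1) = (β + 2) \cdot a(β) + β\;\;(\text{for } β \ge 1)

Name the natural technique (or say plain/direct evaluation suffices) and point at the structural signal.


Technique: a summation factor — one step of memory with a weight β + 2 that changes as the index grows — the summation-factor construction is built for this.


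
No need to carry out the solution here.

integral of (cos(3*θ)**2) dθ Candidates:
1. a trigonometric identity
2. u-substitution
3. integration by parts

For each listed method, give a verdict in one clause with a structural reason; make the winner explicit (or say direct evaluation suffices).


Verdict: a trigonometric identity — even powers like cos(3*θ)**2 never integrate directly; the half-angle identity lowers the degree first.
- a trigonometric identity — yes, a natural case for it.
- u-substitution: no subexpression of the integrand serves as a whole-integral substitution inner — individual terms may offer their own, but none carries its derivative as a factor of the full integrand; a working change of variable would have to be constructed from outside the expression.
- integration by parts — not the fit here: there is no polynomial factor to ladder down — parts can still close the trigonometric product by recursion, though the identity rewrite is the direct route.


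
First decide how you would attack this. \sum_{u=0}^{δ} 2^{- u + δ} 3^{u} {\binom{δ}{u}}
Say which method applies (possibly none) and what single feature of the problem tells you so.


Diagnosis: the binomial theorem — the binomial coefficients weight matched powers of 3 and 2, which is exactly the expansion of a binomial power.


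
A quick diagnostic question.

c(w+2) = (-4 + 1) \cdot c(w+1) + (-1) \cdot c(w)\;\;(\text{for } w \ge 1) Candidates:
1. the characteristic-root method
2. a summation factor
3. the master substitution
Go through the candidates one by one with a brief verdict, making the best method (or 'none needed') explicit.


Technique: the characteristic-root method — shift-invariance with fixed coefficients calls for exponential trials; the characteristic polynomial finds every r^w.
- the characteristic-root method — a fit — the right tool for this form.
- a summation factor — a summation factor telescopes one-step recursions; this one carries higher-order memory.
- the master substitution — the recursive argument is a shift of the index, not a fixed fraction of it.


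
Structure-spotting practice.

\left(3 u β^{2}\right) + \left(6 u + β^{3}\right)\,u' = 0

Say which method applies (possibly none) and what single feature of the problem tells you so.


Diagnosis: the exact-equation method — checking ∂/∂u of 3 u β^{2} against ∂/∂β of 6 u + β^{3}: they match — the equation is exact as it stands.


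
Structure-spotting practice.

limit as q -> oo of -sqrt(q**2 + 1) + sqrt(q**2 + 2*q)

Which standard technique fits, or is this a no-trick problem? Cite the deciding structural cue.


Verdict: conjugate multiplication — neither sqrt(q**2 + 2*q) nor sqrt(q**2 + 1) converges alone, so rewrite their difference as a conjugate-rationalized quotient first.


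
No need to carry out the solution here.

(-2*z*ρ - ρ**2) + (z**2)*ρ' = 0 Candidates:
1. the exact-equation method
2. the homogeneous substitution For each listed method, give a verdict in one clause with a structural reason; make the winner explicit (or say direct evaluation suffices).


Verdict: the homogeneous substitution — the slope's numerator and denominator share total degree; set v = ρ/z and the equation drops to separable form. This doubles as a Bernoulli equation in the unknown as written; the homogeneous route needs no setup at all.
- the exact-equation method: no potential function has this form as its differential, as written.
- the homogeneous substitution: yes — fits the structure here.


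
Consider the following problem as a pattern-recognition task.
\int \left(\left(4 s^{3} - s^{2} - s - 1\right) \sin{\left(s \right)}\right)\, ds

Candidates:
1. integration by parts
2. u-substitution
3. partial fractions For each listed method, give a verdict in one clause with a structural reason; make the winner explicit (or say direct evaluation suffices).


Best approach: integration by parts — a polynomial factor 4 s^{3} - s^{2} - s - 1 multiplies \sin{\left(s \right)}; differentiating 4 s^{3} - s^{2} - s - 1 lowers its degree while \sin{\left(s \right)} integrates cleanly, so parts wins.
- integration by parts — applicable, and directly so.
- u-substitution: no subexpression of the integrand pairs with its own derivative as a factor — individual terms may offer their own substitutions, but any change of variable covering the whole integral would have to be constructed from outside the expression.
- partial fractions — the expression is not a ratio of polynomials that decomposes further.


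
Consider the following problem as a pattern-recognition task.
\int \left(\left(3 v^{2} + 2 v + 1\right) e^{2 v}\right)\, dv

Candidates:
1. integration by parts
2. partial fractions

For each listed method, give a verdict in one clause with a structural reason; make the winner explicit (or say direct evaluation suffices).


Best approach: integration by parts — 3 v^{2} + 2 v + 1 dies after finitely many derivatives while e^{2 v} cycles under integration — the tabular/parts setup.
- integration by parts — applies; the problem has the shape this method handles.
- partial fractions — there is no rational-function structure to decompose.


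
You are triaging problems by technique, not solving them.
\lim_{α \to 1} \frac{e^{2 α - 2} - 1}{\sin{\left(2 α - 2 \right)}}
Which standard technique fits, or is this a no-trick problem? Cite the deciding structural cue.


Diagnosis: l'Hôpital's rule (0/0) — plug in 1: top and bottom both hit zero, so differentiate each and retry. Known elementary limits would finish this too — the rule just bypasses the case analysis.


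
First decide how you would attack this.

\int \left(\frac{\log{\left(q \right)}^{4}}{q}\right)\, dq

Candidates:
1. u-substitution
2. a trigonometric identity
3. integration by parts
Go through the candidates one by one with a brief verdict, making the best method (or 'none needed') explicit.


Method: u-substitution — structure check: outer function, inner expression \log{\left(q \right)}, inner derivative as a factor — the classic u = \log{\left(q \right)} pattern.
- u-substitution — applies; the problem has the shape this method handles.
- a trigonometric identity — with no trigonometric functions present, identity rewriting has no target.
- integration by parts — no split into a nonconstant polynomial times one of the standard kernels — exp, sine, or cosine of a linear argument, or a logarithm — applies here.
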